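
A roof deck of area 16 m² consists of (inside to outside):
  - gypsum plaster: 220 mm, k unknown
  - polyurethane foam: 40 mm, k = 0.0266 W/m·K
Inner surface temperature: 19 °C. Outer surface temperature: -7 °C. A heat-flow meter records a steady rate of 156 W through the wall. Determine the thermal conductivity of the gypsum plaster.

Model the wall as resistances in series:
R_polyurethane foam = L/(kA) = 0.04/(0.0266×16) = 0.09398 K/W
Sum of known resistances R_other = 0.09398 K/W
Total R = ΔT/Q = 26/156 = 0.1667 K/W
R_gypsum plaster = R_total − R_other = 0.07268 K/W
k = L/(R·A) = 0.22/(0.07268×16)

k ≈ 0.189 W/(m·K)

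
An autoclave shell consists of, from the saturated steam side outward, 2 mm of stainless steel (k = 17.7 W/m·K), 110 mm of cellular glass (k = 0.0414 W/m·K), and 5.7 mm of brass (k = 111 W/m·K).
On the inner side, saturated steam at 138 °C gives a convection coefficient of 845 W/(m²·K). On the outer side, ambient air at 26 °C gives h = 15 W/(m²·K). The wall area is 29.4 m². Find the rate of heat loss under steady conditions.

Q ≈ 1210 W

Thermal resistances in series:
R_inner film = 1/(h_i·A) = 1/(845×29.4) = 4.025×10^-5 K/W
R_stainless steel = L/(kA) = 0.002/(17.7×29.4) = 3.843×10^-6 K/W
R_cellular glass = L/(kA) = 0.11/(0.0414×29.4) = 0.09037 K/W
R_brass = L/(kA) = 0.0057/(111×29.4) = 1.747×10^-6 K/W
R_outer film = 1/(h_o·A) = 1/(15×29.4) = 0.002268 K/W
R_total = 0.09269 K/W
Q = ΔT / R_total = 112 / 0.09269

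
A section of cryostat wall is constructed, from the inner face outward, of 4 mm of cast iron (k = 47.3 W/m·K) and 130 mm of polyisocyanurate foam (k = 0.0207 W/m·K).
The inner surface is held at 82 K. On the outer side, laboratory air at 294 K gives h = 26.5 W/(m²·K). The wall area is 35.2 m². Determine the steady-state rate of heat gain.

Q ≈ 1180 W

Thermal resistances in series:
R_cast iron = L/(kA) = 0.004/(47.3×35.2) = 2.402×10^-6 K/W
R_polyisocyanurate foam = L/(kA) = 0.13/(0.0207×35.2) = 0.1784 K/W
R_outer film = 1/(h_o·A) = 1/(26.5×35.2) = 0.001072 K/W
R_total = 0.1795 K/W
Q = ΔT / R_total = 212 / 0.1795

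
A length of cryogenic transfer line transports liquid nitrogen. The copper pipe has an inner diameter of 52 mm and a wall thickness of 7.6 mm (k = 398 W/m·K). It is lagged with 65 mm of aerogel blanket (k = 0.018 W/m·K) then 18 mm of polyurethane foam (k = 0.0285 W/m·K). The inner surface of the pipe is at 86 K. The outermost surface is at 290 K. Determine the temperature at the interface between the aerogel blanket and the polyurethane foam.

Treating each annulus and film as a series resistance:
R_copper pipe wall = ln(33.6/26)/(2π×398×1) = 1.025×10^-4 K/W
R_aerogel blanket = ln(98.6/33.6)/(2π×0.018×1) = 9.519 K/W
R_polyurethane foam = ln(116.6/98.6)/(2π×0.0285×1) = 0.9364 K/W
R_total = 10.46 K/W
Q = ΔT/R_total = 204/10.46
Q = 19.5 W/m
T_interface = T_inner + Q·ΣR(inner→interface) = 86 + 19.5×9.519

T ≈ 272 K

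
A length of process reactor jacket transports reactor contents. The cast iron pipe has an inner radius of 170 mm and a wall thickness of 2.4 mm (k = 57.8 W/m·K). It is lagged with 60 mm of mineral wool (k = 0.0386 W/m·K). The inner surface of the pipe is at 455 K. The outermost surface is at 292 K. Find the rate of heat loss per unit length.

Treating each annulus and film as a series resistance:
R_cast iron pipe wall = ln(172.4/170)/(2π×57.8×1) = 3.86×10^-5 K/W
R_mineral wool = ln(232.4/172.4)/(2π×0.0386×1) = 1.231 K/W
R_total = 1.231 K/W
Q = ΔT/R_total = 163/1.231

q′ ≈ 132 W/m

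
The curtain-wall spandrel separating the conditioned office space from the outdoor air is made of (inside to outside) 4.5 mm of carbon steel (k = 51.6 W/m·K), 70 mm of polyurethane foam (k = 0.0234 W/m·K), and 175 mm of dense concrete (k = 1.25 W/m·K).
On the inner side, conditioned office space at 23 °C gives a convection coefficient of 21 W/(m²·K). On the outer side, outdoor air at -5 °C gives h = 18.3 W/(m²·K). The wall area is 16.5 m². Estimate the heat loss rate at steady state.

Q ≈ 143 W

Model the wall as resistances in series:
R_inner film = 1/(h_i·A) = 1/(21×16.5) = 0.002886 K/W
R_carbon steel = L/(kA) = 0.0045/(51.6×16.5) = 5.285×10^-6 K/W
R_polyurethane foam = L/(kA) = 0.07/(0.0234×16.5) = 0.1813 K/W
R_dense concrete = L/(kA) = 0.175/(1.25×16.5) = 0.008485 K/W
R_outer film = 1/(h_o·A) = 1/(18.3×16.5) = 0.003312 K/W
R_total = 0.196 K/W
Q = ΔT / R_total = 28 / 0.196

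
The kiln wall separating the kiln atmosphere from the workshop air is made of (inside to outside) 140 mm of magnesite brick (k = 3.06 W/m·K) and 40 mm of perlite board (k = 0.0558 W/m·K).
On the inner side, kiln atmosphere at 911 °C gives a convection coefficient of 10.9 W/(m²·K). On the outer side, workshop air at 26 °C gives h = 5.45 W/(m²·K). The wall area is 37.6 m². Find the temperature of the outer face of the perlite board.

Thermal resistances in series:
R_inner film = 1/(h_i·A) = 1/(10.9×37.6) = 0.00244 K/W
R_magnesite brick = L/(kA) = 0.14/(3.06×37.6) = 0.001217 K/W
R_perlite board = L/(kA) = 0.04/(0.0558×37.6) = 0.01907 K/W
R_outer film = 1/(h_o·A) = 1/(5.45×37.6) = 0.00488 K/W
R_total = 0.0276 K/W;  Q = ΔT/R_total = 885/0.0276 = 32060 W
T_interface = T_inner − Q·ΣR(inner→interface) = 911 − 32100×0.02272

T ≈ 182 °C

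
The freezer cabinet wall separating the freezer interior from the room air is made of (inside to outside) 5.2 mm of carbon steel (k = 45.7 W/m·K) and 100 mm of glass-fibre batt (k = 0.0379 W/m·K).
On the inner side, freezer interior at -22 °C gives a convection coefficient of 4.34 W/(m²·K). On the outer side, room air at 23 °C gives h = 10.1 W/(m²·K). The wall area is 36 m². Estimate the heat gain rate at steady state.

Q ≈ 546 W

Series thermal resistances:
R_inner film = 1/(h_i·A) = 1/(4.34×36) = 0.0064 K/W
R_carbon steel = L/(kA) = 0.0052/(45.7×36) = 3.161×10^-6 K/W
R_glass-fibre batt = L/(kA) = 0.1/(0.0379×36) = 0.07329 K/W
R_outer film = 1/(h_o·A) = 1/(10.1×36) = 0.00275 K/W
R_total = 0.08245 K/W
Q = ΔT / R_total = 45 / 0.08245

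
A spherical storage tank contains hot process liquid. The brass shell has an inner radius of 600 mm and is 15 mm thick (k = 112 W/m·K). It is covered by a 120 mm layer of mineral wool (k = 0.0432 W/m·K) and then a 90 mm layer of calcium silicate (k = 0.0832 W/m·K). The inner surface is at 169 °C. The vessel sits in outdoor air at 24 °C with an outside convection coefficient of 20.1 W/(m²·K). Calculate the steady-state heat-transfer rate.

Q ≈ 228 W

Spherical conduction: R = (1/r_in − 1/r_out)/(4πk) per layer; series-sum.
R_brass shell = (1/0.6 − 1/0.615)/(4π×112) = 2.888×10^-5 K/W
R_mineral wool = (1/0.615 − 1/0.735)/(4π×0.0432) = 0.489 K/W
R_calcium silicate = (1/0.735 − 1/0.825)/(4π×0.0832) = 0.142 K/W
R_outer film = 1/(h·4πr_o²) = 1/(20.1×4π×0.825²) = 0.005817 K/W
R_total = 0.6368 K/W
Q = ΔT/R_total = 145/0.6368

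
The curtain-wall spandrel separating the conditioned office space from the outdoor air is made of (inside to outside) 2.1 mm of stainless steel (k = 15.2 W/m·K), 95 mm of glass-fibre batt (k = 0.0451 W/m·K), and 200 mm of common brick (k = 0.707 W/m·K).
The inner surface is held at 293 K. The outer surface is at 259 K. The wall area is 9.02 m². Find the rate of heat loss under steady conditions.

Q ≈ 128 W

Series thermal resistances:
R_stainless steel = L/(kA) = 0.0021/(15.2×9.02) = 1.532×10^-5 K/W
R_glass-fibre batt = L/(kA) = 0.095/(0.0451×9.02) = 0.2335 K/W
R_common brick = L/(kA) = 0.2/(0.707×9.02) = 0.03136 K/W
R_total = 0.2649 K/W
Q = ΔT / R_total = 34 / 0.2649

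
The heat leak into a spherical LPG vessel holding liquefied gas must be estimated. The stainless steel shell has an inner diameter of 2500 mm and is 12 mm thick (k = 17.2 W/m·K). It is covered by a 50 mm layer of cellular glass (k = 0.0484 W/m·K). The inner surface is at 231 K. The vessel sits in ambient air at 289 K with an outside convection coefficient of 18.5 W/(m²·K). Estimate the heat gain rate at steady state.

Radial (spherical) resistances in series:
R_stainless steel shell = (1/1.25 − 1/1.262)/(4π×17.2) = 3.519×10^-5 K/W
R_cellular glass = (1/1.262 − 1/1.312)/(4π×0.0484) = 0.04965 K/W
R_outer film = 1/(h·4πr_o²) = 1/(18.5×4π×1.312²) = 0.002499 K/W
R_total = 0.05218 K/W
Q = ΔT/R_total = 58/0.05218

Q ≈ 1110 W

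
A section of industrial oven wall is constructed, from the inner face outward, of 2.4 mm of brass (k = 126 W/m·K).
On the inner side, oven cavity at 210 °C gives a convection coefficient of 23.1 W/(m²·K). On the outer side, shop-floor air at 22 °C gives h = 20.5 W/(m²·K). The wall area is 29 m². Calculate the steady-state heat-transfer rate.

Q ≈ 59200 W

Using the resistance-network approach (series):
R_inner film = 1/(h_i·A) = 1/(23.1×29) = 0.001493 K/W
R_brass = L/(kA) = 0.0024/(126×29) = 6.568×10^-7 K/W
R_outer film = 1/(h_o·A) = 1/(20.5×29) = 0.001682 K/W
R_total = 0.003176 K/W
Q = ΔT / R_total = 188 / 0.003176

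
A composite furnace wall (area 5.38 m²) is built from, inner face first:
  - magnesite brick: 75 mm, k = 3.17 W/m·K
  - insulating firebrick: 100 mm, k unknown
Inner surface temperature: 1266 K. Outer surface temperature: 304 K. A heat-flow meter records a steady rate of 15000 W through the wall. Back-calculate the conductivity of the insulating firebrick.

Treating each layer as a thermal resistance in series:
R_magnesite brick = L/(kA) = 0.075/(3.17×5.38) = 0.004398 K/W
Sum of known resistances R_other = 0.004398 K/W
Total R = ΔT/Q = 962/15000 = 0.06413 K/W
R_insulating firebrick = R_total − R_other = 0.05974 K/W
k = L/(R·A) = 0.1/(0.05974×5.38)

k ≈ 0.311 W/(m·K)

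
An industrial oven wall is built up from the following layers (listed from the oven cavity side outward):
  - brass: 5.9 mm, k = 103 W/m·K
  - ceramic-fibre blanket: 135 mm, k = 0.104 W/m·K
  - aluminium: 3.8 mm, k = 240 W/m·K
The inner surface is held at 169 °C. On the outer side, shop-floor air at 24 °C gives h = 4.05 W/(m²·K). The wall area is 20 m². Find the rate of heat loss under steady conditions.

Q ≈ 1880 W

Thermal resistances in series:
R_brass = L/(kA) = 0.0059/(103×20) = 2.864×10^-6 K/W
R_ceramic-fibre blanket = L/(kA) = 0.135/(0.104×20) = 0.0649 K/W
R_aluminium = L/(kA) = 0.0038/(240×20) = 7.917×10^-7 K/W
R_outer film = 1/(h_o·A) = 1/(4.05×20) = 0.01235 K/W
R_total = 0.07725 K/W
Q = ΔT / R_total = 145 / 0.07725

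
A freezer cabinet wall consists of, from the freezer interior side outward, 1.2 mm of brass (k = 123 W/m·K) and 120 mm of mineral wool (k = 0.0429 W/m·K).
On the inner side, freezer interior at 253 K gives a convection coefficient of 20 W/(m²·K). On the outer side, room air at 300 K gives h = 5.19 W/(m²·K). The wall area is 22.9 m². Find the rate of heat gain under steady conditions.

Treating each layer as a thermal resistance in series:
R_inner film = 1/(h_i·A) = 1/(20×22.9) = 0.002183 K/W
R_brass = L/(kA) = 0.0012/(123×22.9) = 4.26×10^-7 K/W
R_mineral wool = L/(kA) = 0.12/(0.0429×22.9) = 0.1221 K/W
R_outer film = 1/(h_o·A) = 1/(5.19×22.9) = 0.008414 K/W
R_total = 0.1327 K/W
Q = ΔT / R_total = 47 / 0.1327

Q ≈ 354 W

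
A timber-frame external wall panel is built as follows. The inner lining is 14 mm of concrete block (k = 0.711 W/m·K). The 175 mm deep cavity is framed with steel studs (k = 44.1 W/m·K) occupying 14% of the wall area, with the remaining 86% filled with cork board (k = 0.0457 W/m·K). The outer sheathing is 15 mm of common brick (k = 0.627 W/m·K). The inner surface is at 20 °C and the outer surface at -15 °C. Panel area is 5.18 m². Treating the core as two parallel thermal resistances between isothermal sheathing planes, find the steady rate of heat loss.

Q ≈ 2530 W

Sheathing layers in series; stud and cavity paths in parallel between them.
R_inner = 0.014/(0.711×5.18) = 0.003801 K/W
R_stud  = 0.175/(44.1×0.14×5.18) = 0.005472 K/W
R_cav   = 0.175/(0.0457×0.86×5.18) = 0.8596 K/W
1/R_core = 1/R_stud + 1/R_cav → R_core = 0.005437 K/W
R_outer = 0.015/(0.627×5.18) = 0.004618 K/W
R_total = 0.01386 K/W
Q = ΔT/R_total = 35/0.01386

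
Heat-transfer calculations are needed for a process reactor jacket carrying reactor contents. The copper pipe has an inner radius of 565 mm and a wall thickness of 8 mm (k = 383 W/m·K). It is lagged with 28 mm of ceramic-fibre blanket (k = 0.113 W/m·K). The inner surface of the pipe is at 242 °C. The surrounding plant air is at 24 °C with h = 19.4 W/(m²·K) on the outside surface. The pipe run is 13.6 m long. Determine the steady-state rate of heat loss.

Per-layer cylindrical resistances, series-summed:
R_copper pipe wall = ln(573/565)/(2π×383×13.6) = 4.296×10^-7 K/W
R_ceramic-fibre blanket = ln(601/573)/(2π×0.113×13.6) = 0.004941 K/W
R_outer film = 1/(h_o·2πr_oL) = 1/(19.4×2π×0.601×13.6) = 0.001004 K/W
R_total = 0.005945 K/W
Q = ΔT/R_total = 218/0.005945

Q ≈ 36700 W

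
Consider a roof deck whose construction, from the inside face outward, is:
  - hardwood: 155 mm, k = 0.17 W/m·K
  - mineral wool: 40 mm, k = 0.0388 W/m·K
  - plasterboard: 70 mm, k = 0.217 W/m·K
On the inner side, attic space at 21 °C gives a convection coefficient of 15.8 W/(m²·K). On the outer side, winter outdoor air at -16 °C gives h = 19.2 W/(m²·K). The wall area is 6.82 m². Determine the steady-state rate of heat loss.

Q ≈ 106 W

Thermal resistances in series:
R_inner film = 1/(h_i·A) = 1/(15.8×6.82) = 0.00928 K/W
R_hardwood = L/(kA) = 0.155/(0.17×6.82) = 0.1337 K/W
R_mineral wool = L/(kA) = 0.04/(0.0388×6.82) = 0.1512 K/W
R_plasterboard = L/(kA) = 0.07/(0.217×6.82) = 0.0473 K/W
R_outer film = 1/(h_o·A) = 1/(19.2×6.82) = 0.007637 K/W
R_total = 0.3491 K/W
Q = ΔT / R_total = 37 / 0.3491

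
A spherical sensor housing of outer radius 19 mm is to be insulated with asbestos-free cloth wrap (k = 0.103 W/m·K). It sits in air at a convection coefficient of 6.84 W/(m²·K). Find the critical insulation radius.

For a sphere r_cr = 2k/h = 2×0.103/6.84
r_cr = 30.1 mm; since the bare radius (19 mm) is below r_cr, adding a thin layer of insulation will *increase* heat loss.

r_cr ≈ 30.1 mm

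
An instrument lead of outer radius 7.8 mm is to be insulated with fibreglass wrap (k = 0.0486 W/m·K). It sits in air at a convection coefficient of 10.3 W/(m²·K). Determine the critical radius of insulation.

r_cr ≈ 4.72 mm

For a cylinder r_cr = k/h = 0.0486/10.3
r_cr = 4.72 mm; since the bare radius (7.8 mm) is above r_cr, any added insulation will reduce heat loss.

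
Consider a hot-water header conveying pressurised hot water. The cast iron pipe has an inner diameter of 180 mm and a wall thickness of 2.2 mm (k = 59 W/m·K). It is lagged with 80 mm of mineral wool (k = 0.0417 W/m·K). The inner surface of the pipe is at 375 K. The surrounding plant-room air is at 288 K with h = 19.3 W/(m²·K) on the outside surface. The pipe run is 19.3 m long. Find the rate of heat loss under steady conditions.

Q ≈ 690 W

Treating each annulus and film as a series resistance:
R_cast iron pipe wall = ln(92.2/90)/(2π×59×19.3) = 3.375×10^-6 K/W
R_mineral wool = ln(172.2/92.2)/(2π×0.0417×19.3) = 0.1235 K/W
R_outer film = 1/(h_o·2πr_oL) = 1/(19.3×2π×0.1722×19.3) = 0.002481 K/W
R_total = 0.126 K/W
Q = ΔT/R_total = 87/0.126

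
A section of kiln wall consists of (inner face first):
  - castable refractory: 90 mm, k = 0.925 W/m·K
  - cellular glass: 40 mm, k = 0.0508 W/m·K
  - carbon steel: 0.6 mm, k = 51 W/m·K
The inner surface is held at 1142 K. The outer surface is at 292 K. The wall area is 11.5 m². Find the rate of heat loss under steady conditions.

Q ≈ 11000 W

Treating each layer as a thermal resistance in series:
R_castable refractory = L/(kA) = 0.09/(0.925×11.5) = 0.008461 K/W
R_cellular glass = L/(kA) = 0.04/(0.0508×11.5) = 0.06847 K/W
R_carbon steel = L/(kA) = 0.0006/(51×11.5) = 1.023×10^-6 K/W
R_total = 0.07693 K/W
Q = ΔT / R_total = 850 / 0.07693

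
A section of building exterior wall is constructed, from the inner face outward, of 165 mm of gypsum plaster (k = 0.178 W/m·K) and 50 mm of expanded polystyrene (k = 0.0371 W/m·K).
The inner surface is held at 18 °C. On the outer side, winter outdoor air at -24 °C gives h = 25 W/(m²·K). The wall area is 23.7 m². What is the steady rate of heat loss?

Series thermal resistances:
R_gypsum plaster = L/(kA) = 0.165/(0.178×23.7) = 0.03911 K/W
R_expanded polystyrene = L/(kA) = 0.05/(0.0371×23.7) = 0.05687 K/W
R_outer film = 1/(h_o·A) = 1/(25×23.7) = 0.001688 K/W
R_total = 0.09767 K/W
Q = ΔT / R_total = 42 / 0.09767

Q ≈ 430 W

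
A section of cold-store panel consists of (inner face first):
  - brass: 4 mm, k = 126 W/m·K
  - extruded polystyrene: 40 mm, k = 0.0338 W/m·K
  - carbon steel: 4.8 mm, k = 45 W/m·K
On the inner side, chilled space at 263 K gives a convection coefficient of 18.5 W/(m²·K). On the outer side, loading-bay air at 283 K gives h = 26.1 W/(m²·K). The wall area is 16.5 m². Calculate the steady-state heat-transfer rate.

Q ≈ 259 W

Thermal resistances in series:
R_inner film = 1/(h_i·A) = 1/(18.5×16.5) = 0.003276 K/W
R_brass = L/(kA) = 0.004/(126×16.5) = 1.924×10^-6 K/W
R_extruded polystyrene = L/(kA) = 0.04/(0.0338×16.5) = 0.07172 K/W
R_carbon steel = L/(kA) = 0.0048/(45×16.5) = 6.465×10^-6 K/W
R_outer film = 1/(h_o·A) = 1/(26.1×16.5) = 0.002322 K/W
R_total = 0.07733 K/W
Q = ΔT / R_total = 20 / 0.07733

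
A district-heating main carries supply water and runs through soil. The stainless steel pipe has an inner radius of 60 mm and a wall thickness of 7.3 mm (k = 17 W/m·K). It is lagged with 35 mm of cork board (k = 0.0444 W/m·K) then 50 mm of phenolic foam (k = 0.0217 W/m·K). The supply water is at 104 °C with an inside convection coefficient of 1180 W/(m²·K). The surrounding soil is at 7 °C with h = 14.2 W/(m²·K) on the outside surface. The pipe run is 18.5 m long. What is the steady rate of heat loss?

Q ≈ 399 W

Per-layer cylindrical resistances, series-summed:
R_inner film = 1/(h_i·2πr₁L) = 1/(1180×2π×0.06×18.5) = 1.215×10^-4 K/W
R_stainless steel pipe wall = ln(67.3/60)/(2π×17×18.5) = 5.81×10^-5 K/W
R_cork board = ln(102.3/67.3)/(2π×0.0444×18.5) = 0.08114 K/W
R_phenolic foam = ln(152.3/102.3)/(2π×0.0217×18.5) = 0.1578 K/W
R_outer film = 1/(h_o·2πr_oL) = 1/(14.2×2π×0.1523×18.5) = 0.003978 K/W
R_total = 0.2431 K/W
Q = ΔT/R_total = 97/0.2431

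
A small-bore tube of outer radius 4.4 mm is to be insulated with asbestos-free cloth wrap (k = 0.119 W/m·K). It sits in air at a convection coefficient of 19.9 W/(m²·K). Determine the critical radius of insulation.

r_cr ≈ 5.98 mm

For a cylinder r_cr = k/h = 0.119/19.9
r_cr = 5.98 mm; since the bare radius (4.4 mm) is below r_cr, adding a thin layer of insulation will *increase* heat loss.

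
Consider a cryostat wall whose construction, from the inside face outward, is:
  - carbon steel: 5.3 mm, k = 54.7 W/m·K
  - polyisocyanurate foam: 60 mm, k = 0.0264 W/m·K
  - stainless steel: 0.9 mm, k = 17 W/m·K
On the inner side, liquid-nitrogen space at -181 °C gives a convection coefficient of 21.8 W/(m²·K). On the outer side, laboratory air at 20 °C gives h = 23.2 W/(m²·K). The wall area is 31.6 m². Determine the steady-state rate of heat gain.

Q ≈ 2690 W

Model the wall as resistances in series:
R_inner film = 1/(h_i·A) = 1/(21.8×31.6) = 0.001452 K/W
R_carbon steel = L/(kA) = 0.0053/(54.7×31.6) = 3.066×10^-6 K/W
R_polyisocyanurate foam = L/(kA) = 0.06/(0.0264×31.6) = 0.07192 K/W
R_stainless steel = L/(kA) = 0.0009/(17×31.6) = 1.675×10^-6 K/W
R_outer film = 1/(h_o·A) = 1/(23.2×31.6) = 0.001364 K/W
R_total = 0.07474 K/W
Q = ΔT / R_total = 201 / 0.07474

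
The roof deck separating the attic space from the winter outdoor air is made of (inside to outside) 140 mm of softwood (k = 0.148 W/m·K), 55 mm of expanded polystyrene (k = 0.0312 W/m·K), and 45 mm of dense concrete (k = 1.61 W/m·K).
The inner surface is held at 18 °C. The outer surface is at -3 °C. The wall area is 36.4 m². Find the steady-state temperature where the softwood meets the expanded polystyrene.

Using the resistance-network approach (series):
R_softwood = L/(kA) = 0.14/(0.148×36.4) = 0.02599 K/W
R_expanded polystyrene = L/(kA) = 0.055/(0.0312×36.4) = 0.04843 K/W
R_dense concrete = L/(kA) = 0.045/(1.61×36.4) = 7.679×10^-4 K/W
R_total = 0.07518 K/W;  Q = ΔT/R_total = 21/0.07518 = 279.3 W
T_interface = T_inner − Q·ΣR(inner→interface) = 18 − 279×0.02599

T ≈ 10.7 °C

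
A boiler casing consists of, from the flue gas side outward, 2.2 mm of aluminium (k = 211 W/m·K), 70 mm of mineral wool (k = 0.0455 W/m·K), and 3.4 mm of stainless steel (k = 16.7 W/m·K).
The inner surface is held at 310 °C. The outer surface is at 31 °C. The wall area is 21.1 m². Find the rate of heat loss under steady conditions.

Thermal resistances in series:
R_aluminium = L/(kA) = 0.0022/(211×21.1) = 4.941×10^-7 K/W
R_mineral wool = L/(kA) = 0.07/(0.0455×21.1) = 0.07291 K/W
R_stainless steel = L/(kA) = 0.0034/(16.7×21.1) = 9.649×10^-6 K/W
R_total = 0.07292 K/W
Q = ΔT / R_total = 279 / 0.07292

Q ≈ 3830 W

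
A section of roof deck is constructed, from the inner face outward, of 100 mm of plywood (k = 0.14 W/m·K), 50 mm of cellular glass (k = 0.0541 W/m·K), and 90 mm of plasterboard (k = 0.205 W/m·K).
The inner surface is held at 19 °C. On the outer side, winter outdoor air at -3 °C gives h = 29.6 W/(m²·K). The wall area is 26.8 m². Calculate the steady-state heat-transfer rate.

Q ≈ 279 W

Series thermal resistances:
R_plywood = L/(kA) = 0.1/(0.14×26.8) = 0.02665 K/W
R_cellular glass = L/(kA) = 0.05/(0.0541×26.8) = 0.03449 K/W
R_plasterboard = L/(kA) = 0.09/(0.205×26.8) = 0.01638 K/W
R_outer film = 1/(h_o·A) = 1/(29.6×26.8) = 0.001261 K/W
R_total = 0.07878 K/W
Q = ΔT / R_total = 22 / 0.07878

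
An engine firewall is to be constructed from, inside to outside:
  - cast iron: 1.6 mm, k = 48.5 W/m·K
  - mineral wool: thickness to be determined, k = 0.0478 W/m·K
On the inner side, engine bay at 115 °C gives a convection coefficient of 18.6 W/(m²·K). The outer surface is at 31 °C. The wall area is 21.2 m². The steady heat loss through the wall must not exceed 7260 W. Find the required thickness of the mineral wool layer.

L ≈ 9.15 mm

Series thermal resistances:
R_inner film = 1/(h_i·A) = 1/(18.6×21.2) = 0.002536 K/W
R_cast iron = L/(kA) = 0.0016/(48.5×21.2) = 1.556×10^-6 K/W
Sum of the known resistances R_other = 0.002538 K/W
Required total resistance R_tot = ΔT/Q_allow = 84/7260 = 0.01157 K/W
R_mineral wool = R_tot − R_other = 0.009033 K/W
L = R·k·A = 0.009033×0.0478×21.2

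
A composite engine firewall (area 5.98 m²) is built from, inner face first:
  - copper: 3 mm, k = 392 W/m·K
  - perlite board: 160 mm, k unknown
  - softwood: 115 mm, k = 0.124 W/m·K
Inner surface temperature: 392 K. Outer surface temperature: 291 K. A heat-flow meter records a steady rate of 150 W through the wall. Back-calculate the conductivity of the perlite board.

Using the resistance-network approach (series):
R_copper = L/(kA) = 0.003/(392×5.98) = 1.28×10^-6 K/W
R_softwood = L/(kA) = 0.115/(0.124×5.98) = 0.1551 K/W
Sum of known resistances R_other = 0.1551 K/W
Total R = ΔT/Q = 101/150 = 0.6733 K/W
R_perlite board = R_total − R_other = 0.5182 K/W
k = L/(R·A) = 0.16/(0.5182×5.98)

k ≈ 0.0516 W/(m·K)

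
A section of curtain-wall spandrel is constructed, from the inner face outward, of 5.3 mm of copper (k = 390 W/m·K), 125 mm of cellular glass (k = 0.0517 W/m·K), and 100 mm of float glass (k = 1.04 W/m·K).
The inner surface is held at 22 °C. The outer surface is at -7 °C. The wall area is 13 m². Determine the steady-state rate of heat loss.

Q ≈ 150 W

Series thermal resistances:
R_copper = L/(kA) = 0.0053/(390×13) = 1.045×10^-6 K/W
R_cellular glass = L/(kA) = 0.125/(0.0517×13) = 0.186 K/W
R_float glass = L/(kA) = 0.1/(1.04×13) = 0.007396 K/W
R_total = 0.1934 K/W
Q = ΔT / R_total = 29 / 0.1934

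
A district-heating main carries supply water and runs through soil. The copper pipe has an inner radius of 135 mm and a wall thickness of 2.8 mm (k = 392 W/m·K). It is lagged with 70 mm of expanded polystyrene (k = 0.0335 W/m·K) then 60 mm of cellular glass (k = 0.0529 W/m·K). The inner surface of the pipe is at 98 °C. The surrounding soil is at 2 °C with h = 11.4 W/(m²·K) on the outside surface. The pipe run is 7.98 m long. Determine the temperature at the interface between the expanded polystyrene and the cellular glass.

Cylindrical conduction, so R = ln(r₂/r₁)/(2πkL) per layer, in series:
R_copper pipe wall = ln(137.8/135)/(2π×392×7.98) = 1.044×10^-6 K/W
R_expanded polystyrene = ln(207.8/137.8)/(2π×0.0335×7.98) = 0.2446 K/W
R_cellular glass = ln(267.8/207.8)/(2π×0.0529×7.98) = 0.09564 K/W
R_outer film = 1/(h_o·2πr_oL) = 1/(11.4×2π×0.2678×7.98) = 0.006533 K/W
R_total = 0.3467 K/W
Q = ΔT/R_total = 96/0.3467
Q = 277 W
T_interface = T_inner − Q·ΣR(inner→interface) = 98 − 277×0.2446

T ≈ 30.3 °C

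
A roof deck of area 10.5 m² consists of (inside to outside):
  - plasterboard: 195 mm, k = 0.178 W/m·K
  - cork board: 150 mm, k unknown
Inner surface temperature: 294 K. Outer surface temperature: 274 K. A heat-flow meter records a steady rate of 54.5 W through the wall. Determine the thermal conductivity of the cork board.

k ≈ 0.0544 W/(m·K)

Treating each layer as a thermal resistance in series:
R_plasterboard = L/(kA) = 0.195/(0.178×10.5) = 0.1043 K/W
Sum of known resistances R_other = 0.1043 K/W
Total R = ΔT/Q = 20/54.5 = 0.367 K/W
R_cork board = R_total − R_other = 0.2626 K/W
k = L/(R·A) = 0.15/(0.2626×10.5)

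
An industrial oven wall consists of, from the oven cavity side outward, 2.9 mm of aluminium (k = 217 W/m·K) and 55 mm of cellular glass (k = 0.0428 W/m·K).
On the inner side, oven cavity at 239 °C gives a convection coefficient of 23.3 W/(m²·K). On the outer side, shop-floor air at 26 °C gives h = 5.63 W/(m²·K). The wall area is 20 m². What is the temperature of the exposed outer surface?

Using the resistance-network approach (series):
R_inner film = 1/(h_i·A) = 1/(23.3×20) = 0.002146 K/W
R_aluminium = L/(kA) = 0.0029/(217×20) = 6.682×10^-7 K/W
R_cellular glass = L/(kA) = 0.055/(0.0428×20) = 0.06425 K/W
R_outer film = 1/(h_o·A) = 1/(5.63×20) = 0.008881 K/W
R_total = 0.07528 K/W;  Q = ΔT/R_total = 213/0.07528 = 2829 W
T_interface = T_inner − Q·ΣR(inner→interface) = 239 − 2830×0.0664

T ≈ 51.1 °C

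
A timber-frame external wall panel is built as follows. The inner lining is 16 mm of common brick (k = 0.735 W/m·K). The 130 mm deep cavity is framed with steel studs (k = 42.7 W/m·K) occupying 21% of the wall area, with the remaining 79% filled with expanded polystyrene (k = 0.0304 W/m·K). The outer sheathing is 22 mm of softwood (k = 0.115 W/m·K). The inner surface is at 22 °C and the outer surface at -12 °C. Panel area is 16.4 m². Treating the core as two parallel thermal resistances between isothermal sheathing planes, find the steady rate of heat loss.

Q ≈ 2450 W

Sheathing layers in series; stud and cavity paths in parallel between them.
R_inner = 0.016/(0.735×16.4) = 0.001327 K/W
R_stud  = 0.13/(42.7×0.21×16.4) = 8.84×10^-4 K/W
R_cav   = 0.13/(0.0304×0.79×16.4) = 0.3301 K/W
1/R_core = 1/R_stud + 1/R_cav → R_core = 8.816×10^-4 K/W
R_outer = 0.022/(0.115×16.4) = 0.01166 K/W
R_total = 0.01387 K/W
Q = ΔT/R_total = 34/0.01387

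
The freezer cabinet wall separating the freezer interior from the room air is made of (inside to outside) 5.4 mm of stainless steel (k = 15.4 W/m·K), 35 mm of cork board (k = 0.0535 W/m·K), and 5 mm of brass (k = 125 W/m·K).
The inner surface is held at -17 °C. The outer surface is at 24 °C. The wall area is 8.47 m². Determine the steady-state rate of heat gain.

Using the resistance-network approach (series):
R_stainless steel = L/(kA) = 0.0054/(15.4×8.47) = 4.14×10^-5 K/W
R_cork board = L/(kA) = 0.035/(0.0535×8.47) = 0.07724 K/W
R_brass = L/(kA) = 0.005/(125×8.47) = 4.723×10^-6 K/W
R_total = 0.07728 K/W
Q = ΔT / R_total = 41 / 0.07728

Q ≈ 531 W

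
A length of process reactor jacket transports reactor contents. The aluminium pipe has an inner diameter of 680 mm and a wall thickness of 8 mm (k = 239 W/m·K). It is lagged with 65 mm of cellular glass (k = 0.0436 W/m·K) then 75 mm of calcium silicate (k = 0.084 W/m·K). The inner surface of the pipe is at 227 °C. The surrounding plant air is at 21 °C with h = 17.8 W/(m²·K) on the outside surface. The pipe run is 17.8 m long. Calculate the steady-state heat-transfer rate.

Q ≈ 3820 W

Cylindrical conduction, so R = ln(r₂/r₁)/(2πkL) per layer, in series:
R_aluminium pipe wall = ln(348/340)/(2π×239×17.8) = 8.701×10^-7 K/W
R_cellular glass = ln(413/348)/(2π×0.0436×17.8) = 0.03512 K/W
R_calcium silicate = ln(488/413)/(2π×0.084×17.8) = 0.01776 K/W
R_outer film = 1/(h_o·2πr_oL) = 1/(17.8×2π×0.488×17.8) = 0.001029 K/W
R_total = 0.05391 K/W
Q = ΔT/R_total = 206/0.05391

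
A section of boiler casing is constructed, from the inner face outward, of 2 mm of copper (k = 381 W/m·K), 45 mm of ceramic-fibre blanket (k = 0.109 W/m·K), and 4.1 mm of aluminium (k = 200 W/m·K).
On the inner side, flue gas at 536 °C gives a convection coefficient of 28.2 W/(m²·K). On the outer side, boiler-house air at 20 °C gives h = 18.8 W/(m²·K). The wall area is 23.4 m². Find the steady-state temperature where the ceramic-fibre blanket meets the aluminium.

Using the resistance-network approach (series):
R_inner film = 1/(h_i·A) = 1/(28.2×23.4) = 0.001515 K/W
R_copper = L/(kA) = 0.002/(381×23.4) = 2.243×10^-7 K/W
R_ceramic-fibre blanket = L/(kA) = 0.045/(0.109×23.4) = 0.01764 K/W
R_aluminium = L/(kA) = 0.0041/(200×23.4) = 8.761×10^-7 K/W
R_outer film = 1/(h_o·A) = 1/(18.8×23.4) = 0.002273 K/W
R_total = 0.02143 K/W;  Q = ΔT/R_total = 516/0.02143 = 24080 W
T_interface = T_inner − Q·ΣR(inner→interface) = 536 − 24100×0.01916

T ≈ 74.7 °C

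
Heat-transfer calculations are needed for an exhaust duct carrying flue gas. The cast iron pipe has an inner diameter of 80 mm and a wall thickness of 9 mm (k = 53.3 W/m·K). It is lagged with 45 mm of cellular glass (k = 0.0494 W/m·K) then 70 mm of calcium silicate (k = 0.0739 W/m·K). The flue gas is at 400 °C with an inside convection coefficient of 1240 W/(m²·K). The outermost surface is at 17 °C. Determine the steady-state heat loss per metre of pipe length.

Per-layer cylindrical resistances, series-summed:
R_inner film = 1/(h_i·2πr₁L) = 1/(1240×2π×0.04×1) = 0.003209 K/W
R_cast iron pipe wall = ln(49/40)/(2π×53.3×1) = 6.06×10^-4 K/W
R_cellular glass = ln(94/49)/(2π×0.0494×1) = 2.099 K/W
R_calcium silicate = ln(164/94)/(2π×0.0739×1) = 1.199 K/W
R_total = 3.301 K/W
Q = ΔT/R_total = 383/3.301

q′ ≈ 116 W/m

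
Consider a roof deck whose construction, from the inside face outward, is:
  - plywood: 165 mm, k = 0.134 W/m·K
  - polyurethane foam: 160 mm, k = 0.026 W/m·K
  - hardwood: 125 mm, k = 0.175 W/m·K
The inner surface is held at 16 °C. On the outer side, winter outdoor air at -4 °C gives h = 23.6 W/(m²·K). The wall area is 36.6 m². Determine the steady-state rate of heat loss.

Q ≈ 89.9 W

Series thermal resistances:
R_plywood = L/(kA) = 0.165/(0.134×36.6) = 0.03364 K/W
R_polyurethane foam = L/(kA) = 0.16/(0.026×36.6) = 0.1681 K/W
R_hardwood = L/(kA) = 0.125/(0.175×36.6) = 0.01952 K/W
R_outer film = 1/(h_o·A) = 1/(23.6×36.6) = 0.001158 K/W
R_total = 0.2225 K/W
Q = ΔT / R_total = 20 / 0.2225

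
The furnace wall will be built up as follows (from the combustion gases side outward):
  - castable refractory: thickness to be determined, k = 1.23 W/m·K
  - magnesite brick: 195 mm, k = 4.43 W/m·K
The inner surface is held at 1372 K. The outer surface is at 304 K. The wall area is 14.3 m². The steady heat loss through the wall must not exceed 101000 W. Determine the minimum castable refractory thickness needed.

L ≈ 132 mm

Thermal resistances in series:
R_magnesite brick = L/(kA) = 0.195/(4.43×14.3) = 0.003078 K/W
Sum of the known resistances R_other = 0.003078 K/W
Required total resistance R_tot = ΔT/Q_allow = 1068/101000 = 0.01057 K/W
R_castable refractory = R_tot − R_other = 0.007496 K/W
L = R·k·A = 0.007496×1.23×14.3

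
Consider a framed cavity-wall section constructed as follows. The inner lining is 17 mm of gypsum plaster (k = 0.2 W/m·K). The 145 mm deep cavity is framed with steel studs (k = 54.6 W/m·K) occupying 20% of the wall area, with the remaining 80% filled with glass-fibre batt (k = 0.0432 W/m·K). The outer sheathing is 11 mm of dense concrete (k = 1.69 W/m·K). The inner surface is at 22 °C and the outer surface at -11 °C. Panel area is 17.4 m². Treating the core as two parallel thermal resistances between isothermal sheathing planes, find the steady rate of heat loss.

Sheathing layers in series; stud and cavity paths in parallel between them.
R_inner = 0.017/(0.2×17.4) = 0.004885 K/W
R_stud  = 0.145/(54.6×0.2×17.4) = 7.631×10^-4 K/W
R_cav   = 0.145/(0.0432×0.8×17.4) = 0.2411 K/W
1/R_core = 1/R_stud + 1/R_cav → R_core = 7.607×10^-4 K/W
R_outer = 0.011/(1.69×17.4) = 3.741×10^-4 K/W
R_total = 0.00602 K/W
Q = ΔT/R_total = 33/0.00602

Q ≈ 5480 W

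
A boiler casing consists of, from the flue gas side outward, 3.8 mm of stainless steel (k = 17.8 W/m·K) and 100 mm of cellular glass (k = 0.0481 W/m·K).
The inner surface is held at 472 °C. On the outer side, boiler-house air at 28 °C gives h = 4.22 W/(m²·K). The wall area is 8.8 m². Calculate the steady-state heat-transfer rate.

Using the resistance-network approach (series):
R_stainless steel = L/(kA) = 0.0038/(17.8×8.8) = 2.426×10^-5 K/W
R_cellular glass = L/(kA) = 0.1/(0.0481×8.8) = 0.2363 K/W
R_outer film = 1/(h_o·A) = 1/(4.22×8.8) = 0.02693 K/W
R_total = 0.2632 K/W
Q = ΔT / R_total = 444 / 0.2632

Q ≈ 1690 W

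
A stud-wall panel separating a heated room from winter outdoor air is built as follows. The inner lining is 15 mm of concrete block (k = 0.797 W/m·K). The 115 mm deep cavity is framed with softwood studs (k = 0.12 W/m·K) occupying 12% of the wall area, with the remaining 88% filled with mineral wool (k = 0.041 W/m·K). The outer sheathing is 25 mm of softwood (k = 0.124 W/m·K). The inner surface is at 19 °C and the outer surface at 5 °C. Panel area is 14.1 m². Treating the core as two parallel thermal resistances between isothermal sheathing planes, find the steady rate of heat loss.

Sheathing layers in series; stud and cavity paths in parallel between them.
R_inner = 0.015/(0.797×14.1) = 0.001335 K/W
R_stud  = 0.115/(0.12×0.12×14.1) = 0.5664 K/W
R_cav   = 0.115/(0.041×0.88×14.1) = 0.2261 K/W
1/R_core = 1/R_stud + 1/R_cav → R_core = 0.1616 K/W
R_outer = 0.025/(0.124×14.1) = 0.0143 K/W
R_total = 0.1772 K/W
Q = ΔT/R_total = 14/0.1772

Q ≈ 79 W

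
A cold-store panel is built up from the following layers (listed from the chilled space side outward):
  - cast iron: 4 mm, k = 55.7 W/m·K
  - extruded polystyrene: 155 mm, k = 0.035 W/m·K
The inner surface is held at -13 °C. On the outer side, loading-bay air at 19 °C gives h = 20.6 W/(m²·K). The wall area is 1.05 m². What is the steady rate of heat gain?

Model the wall as resistances in series:
R_cast iron = L/(kA) = 0.004/(55.7×1.05) = 6.839×10^-5 K/W
R_extruded polystyrene = L/(kA) = 0.155/(0.035×1.05) = 4.218 K/W
R_outer film = 1/(h_o·A) = 1/(20.6×1.05) = 0.04623 K/W
R_total = 4.264 K/W
Q = ΔT / R_total = 32 / 4.264

Q ≈ 7.5 W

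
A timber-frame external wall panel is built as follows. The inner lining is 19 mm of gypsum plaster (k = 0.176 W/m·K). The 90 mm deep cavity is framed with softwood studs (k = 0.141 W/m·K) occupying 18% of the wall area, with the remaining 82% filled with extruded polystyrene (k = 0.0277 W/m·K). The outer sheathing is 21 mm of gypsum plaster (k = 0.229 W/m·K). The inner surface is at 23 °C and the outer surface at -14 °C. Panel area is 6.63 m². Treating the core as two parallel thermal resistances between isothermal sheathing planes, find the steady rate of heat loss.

Sheathing layers in series; stud and cavity paths in parallel between them.
R_inner = 0.019/(0.176×6.63) = 0.01628 K/W
R_stud  = 0.09/(0.141×0.18×6.63) = 0.5349 K/W
R_cav   = 0.09/(0.0277×0.82×6.63) = 0.5976 K/W
1/R_core = 1/R_stud + 1/R_cav → R_core = 0.2823 K/W
R_outer = 0.021/(0.229×6.63) = 0.01383 K/W
R_total = 0.3124 K/W
Q = ΔT/R_total = 37/0.3124

Q ≈ 118 W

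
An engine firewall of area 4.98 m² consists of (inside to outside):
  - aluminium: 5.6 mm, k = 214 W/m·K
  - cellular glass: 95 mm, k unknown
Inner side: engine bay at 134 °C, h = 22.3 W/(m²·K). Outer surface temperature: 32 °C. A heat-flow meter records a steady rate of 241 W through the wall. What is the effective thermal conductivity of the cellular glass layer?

Model the wall as resistances in series:
R_inner film = 1/(h_i·A) = 1/(22.3×4.98) = 0.009005 K/W
R_aluminium = L/(kA) = 0.0056/(214×4.98) = 5.255×10^-6 K/W
Sum of known resistances R_other = 0.00901 K/W
Total R = ΔT/Q = 102/241 = 0.4232 K/W
R_cellular glass = R_total − R_other = 0.4142 K/W
k = L/(R·A) = 0.095/(0.4142×4.98)

k ≈ 0.0461 W/(m·K)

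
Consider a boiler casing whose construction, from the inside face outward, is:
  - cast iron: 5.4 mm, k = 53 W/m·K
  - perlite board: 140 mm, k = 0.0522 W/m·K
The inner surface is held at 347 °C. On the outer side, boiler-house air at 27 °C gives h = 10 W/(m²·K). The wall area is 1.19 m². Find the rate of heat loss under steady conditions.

Q ≈ 137 W

Series thermal resistances:
R_cast iron = L/(kA) = 0.0054/(53×1.19) = 8.562×10^-5 K/W
R_perlite board = L/(kA) = 0.14/(0.0522×1.19) = 2.254 K/W
R_outer film = 1/(h_o·A) = 1/(10×1.19) = 0.08403 K/W
R_total = 2.338 K/W
Q = ΔT / R_total = 320 / 2.338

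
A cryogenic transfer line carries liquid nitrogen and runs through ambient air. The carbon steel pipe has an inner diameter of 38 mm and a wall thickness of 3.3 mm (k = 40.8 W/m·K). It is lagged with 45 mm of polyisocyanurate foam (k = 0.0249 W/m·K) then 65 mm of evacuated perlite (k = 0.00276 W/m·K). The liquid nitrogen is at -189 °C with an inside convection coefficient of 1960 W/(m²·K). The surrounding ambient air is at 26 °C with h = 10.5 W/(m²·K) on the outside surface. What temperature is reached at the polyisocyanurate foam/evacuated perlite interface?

T ≈ -156 °C

Cylindrical conduction, so R = ln(r₂/r₁)/(2πkL) per layer, in series:
R_inner film = 1/(h_i·2πr₁L) = 1/(1960×2π×0.019×1) = 0.004274 K/W
R_carbon steel pipe wall = ln(22.3/19)/(2π×40.8×1) = 6.247×10^-4 K/W
R_polyisocyanurate foam = ln(67.3/22.3)/(2π×0.0249×1) = 7.06 K/W
R_evacuated perlite = ln(132.3/67.3)/(2π×0.00276×1) = 38.98 K/W
R_outer film = 1/(h_o·2πr_oL) = 1/(10.5×2π×0.1323×1) = 0.1146 K/W
R_total = 46.16 K/W
Q = ΔT/R_total = 215/46.16
Q = 4.66 W/m
T_interface = T_inner + Q·ΣR(inner→interface) = -189 + 4.66×7.065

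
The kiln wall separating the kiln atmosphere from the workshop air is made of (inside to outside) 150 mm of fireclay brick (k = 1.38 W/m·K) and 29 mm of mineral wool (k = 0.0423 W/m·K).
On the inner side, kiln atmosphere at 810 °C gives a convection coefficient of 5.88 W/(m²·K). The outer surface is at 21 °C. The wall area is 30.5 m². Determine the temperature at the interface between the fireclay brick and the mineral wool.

T ≈ 582 °C

Treating each layer as a thermal resistance in series:
R_inner film = 1/(h_i·A) = 1/(5.88×30.5) = 0.005576 K/W
R_fireclay brick = L/(kA) = 0.15/(1.38×30.5) = 0.003564 K/W
R_mineral wool = L/(kA) = 0.029/(0.0423×30.5) = 0.02248 K/W
R_total = 0.03162 K/W;  Q = ΔT/R_total = 789/0.03162 = 24950 W
T_interface = T_inner − Q·ΣR(inner→interface) = 810 − 25000×0.00914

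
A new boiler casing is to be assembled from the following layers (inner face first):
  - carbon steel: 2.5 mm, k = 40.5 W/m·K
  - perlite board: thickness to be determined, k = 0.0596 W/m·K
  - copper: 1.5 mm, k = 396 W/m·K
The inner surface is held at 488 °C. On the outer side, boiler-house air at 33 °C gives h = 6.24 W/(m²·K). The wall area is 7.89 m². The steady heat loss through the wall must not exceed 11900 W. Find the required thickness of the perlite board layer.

Model the wall as resistances in series:
R_carbon steel = L/(kA) = 0.0025/(40.5×7.89) = 7.824×10^-6 K/W
R_copper = L/(kA) = 0.0015/(396×7.89) = 4.801×10^-7 K/W
R_outer film = 1/(h_o·A) = 1/(6.24×7.89) = 0.02031 K/W
Sum of the known resistances R_other = 0.02032 K/W
Required total resistance R_tot = ΔT/Q_allow = 455/11900 = 0.03824 K/W
R_perlite board = R_tot − R_other = 0.01792 K/W
L = R·k·A = 0.01792×0.0596×7.89

L ≈ 8.42 mm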